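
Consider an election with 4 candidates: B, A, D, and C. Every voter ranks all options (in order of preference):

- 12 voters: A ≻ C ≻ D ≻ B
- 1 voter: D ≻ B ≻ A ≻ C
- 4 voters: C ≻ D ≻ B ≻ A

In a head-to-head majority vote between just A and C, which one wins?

A

Voters preferring A to C: 13; preferring C to A: 4.
A wins the head-to-head.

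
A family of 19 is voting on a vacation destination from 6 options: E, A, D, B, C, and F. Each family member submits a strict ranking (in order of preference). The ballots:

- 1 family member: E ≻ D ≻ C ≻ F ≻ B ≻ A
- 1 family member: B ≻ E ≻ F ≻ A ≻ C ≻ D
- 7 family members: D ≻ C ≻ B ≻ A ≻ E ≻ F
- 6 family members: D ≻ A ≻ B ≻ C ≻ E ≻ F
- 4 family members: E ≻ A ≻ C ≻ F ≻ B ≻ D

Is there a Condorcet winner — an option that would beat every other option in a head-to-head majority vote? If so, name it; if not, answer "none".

D vs E: 13–6 for D.
D vs A: 14–5 for D.
D vs B: 14–5 for D.
D vs C: 14–5 for D.
D vs F: 14–5 for D.
D beats every other option head-to-head.

D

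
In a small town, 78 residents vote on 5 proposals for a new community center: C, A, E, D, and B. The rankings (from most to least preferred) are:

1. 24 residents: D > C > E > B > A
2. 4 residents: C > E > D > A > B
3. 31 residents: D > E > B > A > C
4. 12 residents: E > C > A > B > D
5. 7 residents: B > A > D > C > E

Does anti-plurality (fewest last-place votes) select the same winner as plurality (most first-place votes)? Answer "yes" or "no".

Anti-plurality — last-place votes: C 31, A 24, E 7, D 12, B 4. Winner: B.
Plurality — first-place votes: C 4, A 0, E 12, D 55, B 7. Winner: D.
The two methods disagree.

no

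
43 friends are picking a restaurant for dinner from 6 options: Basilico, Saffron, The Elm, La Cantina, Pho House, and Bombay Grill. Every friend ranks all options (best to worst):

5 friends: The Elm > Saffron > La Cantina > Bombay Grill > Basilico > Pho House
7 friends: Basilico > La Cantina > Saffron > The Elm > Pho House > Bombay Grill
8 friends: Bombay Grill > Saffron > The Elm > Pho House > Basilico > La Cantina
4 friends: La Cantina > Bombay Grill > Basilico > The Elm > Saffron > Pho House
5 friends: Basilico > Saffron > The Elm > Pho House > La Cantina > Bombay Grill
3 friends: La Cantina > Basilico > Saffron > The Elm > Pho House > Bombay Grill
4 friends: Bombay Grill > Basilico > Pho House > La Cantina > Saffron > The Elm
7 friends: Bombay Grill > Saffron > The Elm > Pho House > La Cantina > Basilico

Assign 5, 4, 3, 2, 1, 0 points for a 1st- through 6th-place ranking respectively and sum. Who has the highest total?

Saffron

Basilico: 5·1 + 7·5 + 8·1 + 4·3 + 5·5 + 3·4 + 4·4 + 7·0 = 113
Saffron: 5·4 + 7·3 + 8·4 + 4·1 + 5·4 + 3·3 + 4·1 + 7·4 = 138
The Elm: 5·5 + 7·2 + 8·3 + 4·2 + 5·3 + 3·2 + 4·0 + 7·3 = 113
La Cantina: 5·3 + 7·4 + 8·0 + 4·5 + 5·1 + 3·5 + 4·2 + 7·1 = 98
Pho House: 5·0 + 7·1 + 8·2 + 4·0 + 5·2 + 3·1 + 4·3 + 7·2 = 62
Bombay Grill: 5·2 + 7·0 + 8·5 + 4·4 + 5·0 + 3·0 + 4·5 + 7·5 = 121
Saffron has the highest Borda score (138).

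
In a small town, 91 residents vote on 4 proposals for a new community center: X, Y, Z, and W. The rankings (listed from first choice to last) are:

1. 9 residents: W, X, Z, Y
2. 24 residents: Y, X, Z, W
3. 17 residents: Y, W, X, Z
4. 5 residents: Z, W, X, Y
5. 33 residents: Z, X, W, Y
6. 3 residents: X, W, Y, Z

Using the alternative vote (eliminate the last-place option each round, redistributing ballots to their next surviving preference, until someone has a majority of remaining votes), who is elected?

Round 1: X 3, Y 41, Z 38, W 9. Eliminate X.
Round 2: Y 41, Z 38, W 12. Eliminate W.
Round 3: Y 44, Z 47. Z has a majority.

Z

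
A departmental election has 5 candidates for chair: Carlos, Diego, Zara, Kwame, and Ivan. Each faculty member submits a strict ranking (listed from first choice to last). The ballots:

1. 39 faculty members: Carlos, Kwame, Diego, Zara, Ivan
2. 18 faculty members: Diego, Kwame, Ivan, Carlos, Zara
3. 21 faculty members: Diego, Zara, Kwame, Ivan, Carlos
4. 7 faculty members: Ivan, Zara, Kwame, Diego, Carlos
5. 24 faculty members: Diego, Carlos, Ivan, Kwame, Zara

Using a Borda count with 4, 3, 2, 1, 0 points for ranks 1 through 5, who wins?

Diego

Carlos: 39·4 + 18·1 + 21·0 + 7·0 + 24·3 = 246
Diego: 39·2 + 18·4 + 21·4 + 7·1 + 24·4 = 337
Zara: 39·1 + 18·0 + 21·3 + 7·3 + 24·0 = 123
Kwame: 39·3 + 18·3 + 21·2 + 7·2 + 24·1 = 251
Ivan: 39·0 + 18·2 + 21·1 + 7·4 + 24·2 = 133
Diego has the highest Borda score (337).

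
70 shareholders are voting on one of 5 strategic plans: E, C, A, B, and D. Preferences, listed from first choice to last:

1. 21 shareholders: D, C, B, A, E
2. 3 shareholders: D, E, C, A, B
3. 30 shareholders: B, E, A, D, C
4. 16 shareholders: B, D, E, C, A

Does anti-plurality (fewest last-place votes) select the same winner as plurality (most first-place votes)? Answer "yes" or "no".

no

Anti-plurality — last-place votes: E 21, C 30, A 16, B 3, D 0. Winner: D.
Plurality — first-place votes: E 0, C 0, A 0, B 46, D 24. Winner: B.
The two methods disagree.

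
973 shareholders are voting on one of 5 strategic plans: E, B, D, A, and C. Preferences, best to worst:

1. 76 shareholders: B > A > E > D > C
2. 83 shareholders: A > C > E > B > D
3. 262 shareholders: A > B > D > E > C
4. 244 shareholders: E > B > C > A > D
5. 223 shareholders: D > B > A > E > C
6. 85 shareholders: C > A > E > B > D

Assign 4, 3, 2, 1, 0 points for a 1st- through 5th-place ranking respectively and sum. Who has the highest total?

E: 76·2 + 83·2 + 262·1 + 244·4 + 223·1 + 85·2 = 1949
B: 76·4 + 83·1 + 262·3 + 244·3 + 223·3 + 85·1 = 2659
D: 76·1 + 83·0 + 262·2 + 244·0 + 223·4 + 85·0 = 1492
A: 76·3 + 83·4 + 262·4 + 244·1 + 223·2 + 85·3 = 2553
C: 76·0 + 83·3 + 262·0 + 244·2 + 223·0 + 85·4 = 1077
B has the highest Borda score (2659).

B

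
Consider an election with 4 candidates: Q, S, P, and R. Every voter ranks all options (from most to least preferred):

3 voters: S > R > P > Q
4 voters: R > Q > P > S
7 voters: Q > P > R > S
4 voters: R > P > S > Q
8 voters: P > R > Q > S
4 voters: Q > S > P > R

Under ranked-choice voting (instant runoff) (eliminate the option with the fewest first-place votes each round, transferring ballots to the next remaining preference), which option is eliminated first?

Round 1: Q 11, S 3, P 8, R 8. Eliminate S.

S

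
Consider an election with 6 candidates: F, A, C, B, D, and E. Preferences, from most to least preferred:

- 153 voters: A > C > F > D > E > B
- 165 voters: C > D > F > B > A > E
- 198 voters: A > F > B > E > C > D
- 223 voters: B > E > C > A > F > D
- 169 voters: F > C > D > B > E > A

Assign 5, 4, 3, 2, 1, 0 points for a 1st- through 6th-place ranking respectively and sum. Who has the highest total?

F: 153·3 + 165·3 + 198·4 + 223·1 + 169·5 = 2814
A: 153·5 + 165·1 + 198·5 + 223·2 + 169·0 = 2366
C: 153·4 + 165·5 + 198·1 + 223·3 + 169·4 = 2980
B: 153·0 + 165·2 + 198·3 + 223·5 + 169·2 = 2377
D: 153·2 + 165·4 + 198·0 + 223·0 + 169·3 = 1473
E: 153·1 + 165·0 + 198·2 + 223·4 + 169·1 = 1610
C has the highest Borda score (2980).

C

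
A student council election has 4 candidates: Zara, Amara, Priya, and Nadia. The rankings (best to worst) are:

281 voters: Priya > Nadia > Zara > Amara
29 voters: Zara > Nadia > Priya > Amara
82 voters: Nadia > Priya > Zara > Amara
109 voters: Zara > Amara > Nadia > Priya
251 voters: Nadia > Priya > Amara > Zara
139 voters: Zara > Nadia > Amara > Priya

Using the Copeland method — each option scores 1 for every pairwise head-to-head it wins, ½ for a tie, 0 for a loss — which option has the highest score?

Nadia

Zara: beats Amara; loses to Priya and Nadia → score 1.
Amara: loses to Zara, Priya, and Nadia → score 0.
Priya: beats Zara and Amara; loses to Nadia → score 2.
Nadia: beats Zara, Amara, and Priya → score 3.
Nadia has the best pairwise record.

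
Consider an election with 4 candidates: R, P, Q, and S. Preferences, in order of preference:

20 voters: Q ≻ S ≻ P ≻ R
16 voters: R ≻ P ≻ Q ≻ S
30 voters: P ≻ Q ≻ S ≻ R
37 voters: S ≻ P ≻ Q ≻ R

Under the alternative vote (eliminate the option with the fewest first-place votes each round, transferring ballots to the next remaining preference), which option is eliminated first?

R

Round 1: R 16, P 30, Q 20, S 37. Eliminate R.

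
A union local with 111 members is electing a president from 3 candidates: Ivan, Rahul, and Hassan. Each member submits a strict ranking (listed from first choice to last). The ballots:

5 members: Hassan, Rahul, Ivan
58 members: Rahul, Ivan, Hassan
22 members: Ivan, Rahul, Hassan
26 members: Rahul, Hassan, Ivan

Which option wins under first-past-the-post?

First-place votes: Ivan 22, Rahul 84, Hassan 5.
Rahul has the most first-place votes.

Rahul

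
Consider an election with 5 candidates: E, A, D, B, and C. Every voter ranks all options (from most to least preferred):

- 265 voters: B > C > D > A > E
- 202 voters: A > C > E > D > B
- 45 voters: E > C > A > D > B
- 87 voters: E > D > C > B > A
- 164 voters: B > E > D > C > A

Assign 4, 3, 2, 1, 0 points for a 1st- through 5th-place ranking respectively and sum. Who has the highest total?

C

E: 265·0 + 202·2 + 45·4 + 87·4 + 164·3 = 1424
A: 265·1 + 202·4 + 45·2 + 87·0 + 164·0 = 1163
D: 265·2 + 202·1 + 45·1 + 87·3 + 164·2 = 1366
B: 265·4 + 202·0 + 45·0 + 87·1 + 164·4 = 1803
C: 265·3 + 202·3 + 45·3 + 87·2 + 164·1 = 1874
C has the highest Borda score (1874).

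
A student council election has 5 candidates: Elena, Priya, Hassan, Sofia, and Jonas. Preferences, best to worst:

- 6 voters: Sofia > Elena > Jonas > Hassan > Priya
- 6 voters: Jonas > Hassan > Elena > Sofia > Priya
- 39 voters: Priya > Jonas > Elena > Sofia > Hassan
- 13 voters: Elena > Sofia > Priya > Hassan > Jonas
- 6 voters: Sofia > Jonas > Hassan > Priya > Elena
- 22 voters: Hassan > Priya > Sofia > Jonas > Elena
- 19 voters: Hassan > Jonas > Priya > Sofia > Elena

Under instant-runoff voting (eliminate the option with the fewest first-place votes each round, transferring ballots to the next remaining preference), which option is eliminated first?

Round 1: Elena 13, Priya 39, Hassan 41, Sofia 12, Jonas 6. Eliminate Jonas.

Jonas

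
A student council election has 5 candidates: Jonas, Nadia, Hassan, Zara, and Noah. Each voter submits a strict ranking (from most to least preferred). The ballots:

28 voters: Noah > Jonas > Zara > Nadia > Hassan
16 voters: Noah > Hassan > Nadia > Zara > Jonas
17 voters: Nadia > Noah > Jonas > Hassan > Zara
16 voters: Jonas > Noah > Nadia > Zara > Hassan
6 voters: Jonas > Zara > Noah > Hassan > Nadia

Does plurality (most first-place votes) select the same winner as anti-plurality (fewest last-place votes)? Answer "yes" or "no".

yes

Plurality — first-place votes: Jonas 22, Nadia 17, Hassan 0, Zara 0, Noah 44. Winner: Noah.
Anti-plurality — last-place votes: Jonas 16, Nadia 6, Hassan 44, Zara 17, Noah 0. Winner: Noah.
The two methods agree.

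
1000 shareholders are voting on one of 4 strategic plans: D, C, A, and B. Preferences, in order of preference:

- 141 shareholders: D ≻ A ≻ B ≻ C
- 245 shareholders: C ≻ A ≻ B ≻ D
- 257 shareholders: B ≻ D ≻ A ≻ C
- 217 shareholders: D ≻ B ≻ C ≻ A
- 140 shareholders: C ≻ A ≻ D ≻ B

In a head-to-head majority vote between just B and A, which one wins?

A

Voters preferring B to A: 474; preferring A to B: 526.
A wins the head-to-head.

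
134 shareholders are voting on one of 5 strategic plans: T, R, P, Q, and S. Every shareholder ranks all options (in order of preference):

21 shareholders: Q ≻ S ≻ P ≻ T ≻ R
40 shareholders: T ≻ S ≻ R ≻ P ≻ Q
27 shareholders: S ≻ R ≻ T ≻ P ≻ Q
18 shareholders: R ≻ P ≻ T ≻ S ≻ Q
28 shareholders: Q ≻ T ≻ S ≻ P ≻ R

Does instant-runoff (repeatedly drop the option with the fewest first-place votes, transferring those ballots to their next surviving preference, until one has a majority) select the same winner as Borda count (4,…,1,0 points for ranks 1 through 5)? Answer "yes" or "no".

no

Instant-runoff — R1 T 40, R 18, P 0, Q 49, S 27 (P out); R2 T 40, R 18, Q 49, S 27 (R out); R3 T 58, Q 49, S 27 (S out); R4 T 85, Q 49 (T winner). Winner: T.
Borda — scores: T 355, R 233, P 191, Q 196, S 365. Winner: S.
The two methods disagree.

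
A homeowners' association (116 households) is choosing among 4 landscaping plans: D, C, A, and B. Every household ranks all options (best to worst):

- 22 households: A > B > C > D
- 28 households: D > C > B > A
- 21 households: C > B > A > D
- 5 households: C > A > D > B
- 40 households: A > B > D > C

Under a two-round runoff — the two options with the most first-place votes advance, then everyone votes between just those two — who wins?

A

Round 1 first-place votes: D 28, C 26, A 62, B 0.
A and D advance.
Runoff: A is preferred to D by 88 voters; D by 28.
A wins the runoff.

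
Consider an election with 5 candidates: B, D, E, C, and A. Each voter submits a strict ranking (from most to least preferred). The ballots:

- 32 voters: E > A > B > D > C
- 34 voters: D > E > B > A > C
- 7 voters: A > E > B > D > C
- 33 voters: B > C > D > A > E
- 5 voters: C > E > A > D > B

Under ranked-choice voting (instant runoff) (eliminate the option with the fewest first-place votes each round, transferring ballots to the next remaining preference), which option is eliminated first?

Round 1: B 33, D 34, E 32, C 5, A 7. Eliminate C.

C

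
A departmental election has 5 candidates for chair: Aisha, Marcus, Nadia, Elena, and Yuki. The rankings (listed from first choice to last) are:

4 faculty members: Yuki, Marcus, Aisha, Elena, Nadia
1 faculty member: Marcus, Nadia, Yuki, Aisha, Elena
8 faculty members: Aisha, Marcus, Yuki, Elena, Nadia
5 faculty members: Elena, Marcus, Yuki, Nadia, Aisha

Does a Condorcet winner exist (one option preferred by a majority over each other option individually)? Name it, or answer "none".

Marcus

Marcus vs Aisha: 10–8 for Marcus.
Marcus vs Nadia: 18–0 for Marcus.
Marcus vs Elena: 13–5 for Marcus.
Marcus vs Yuki: 14–4 for Marcus.
Marcus beats every other option head-to-head.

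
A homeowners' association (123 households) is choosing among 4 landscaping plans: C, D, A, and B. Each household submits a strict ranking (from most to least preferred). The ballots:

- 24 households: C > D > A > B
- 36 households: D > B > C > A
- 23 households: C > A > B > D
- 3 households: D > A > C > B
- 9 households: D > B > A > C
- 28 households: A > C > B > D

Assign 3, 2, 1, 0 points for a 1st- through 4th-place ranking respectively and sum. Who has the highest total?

C

C: 24·3 + 36·1 + 23·3 + 3·1 + 9·0 + 28·2 = 236
D: 24·2 + 36·3 + 23·0 + 3·3 + 9·3 + 28·0 = 192
A: 24·1 + 36·0 + 23·2 + 3·2 + 9·1 + 28·3 = 169
B: 24·0 + 36·2 + 23·1 + 3·0 + 9·2 + 28·1 = 141
C has the highest Borda score (236).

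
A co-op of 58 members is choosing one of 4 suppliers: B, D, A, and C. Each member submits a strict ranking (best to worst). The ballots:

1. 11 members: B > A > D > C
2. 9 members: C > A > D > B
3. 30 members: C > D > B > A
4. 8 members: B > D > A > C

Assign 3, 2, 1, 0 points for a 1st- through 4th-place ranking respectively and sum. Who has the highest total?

B: 11·3 + 9·0 + 30·1 + 8·3 = 87
D: 11·1 + 9·1 + 30·2 + 8·2 = 96
A: 11·2 + 9·2 + 30·0 + 8·1 = 48
C: 11·0 + 9·3 + 30·3 + 8·0 = 117
C has the highest Borda score (117).

C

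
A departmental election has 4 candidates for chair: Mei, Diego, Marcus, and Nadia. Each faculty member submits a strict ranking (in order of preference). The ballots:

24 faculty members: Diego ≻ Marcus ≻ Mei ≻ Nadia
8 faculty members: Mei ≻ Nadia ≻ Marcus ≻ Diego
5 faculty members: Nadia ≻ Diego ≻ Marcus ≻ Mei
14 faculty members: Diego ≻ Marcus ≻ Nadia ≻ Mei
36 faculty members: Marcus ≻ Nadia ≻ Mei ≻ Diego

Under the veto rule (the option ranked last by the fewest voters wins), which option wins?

Marcus

Last-place votes: Mei 19, Diego 44, Marcus 0, Nadia 24.
Marcus is ranked last by the fewest voters, so Marcus wins.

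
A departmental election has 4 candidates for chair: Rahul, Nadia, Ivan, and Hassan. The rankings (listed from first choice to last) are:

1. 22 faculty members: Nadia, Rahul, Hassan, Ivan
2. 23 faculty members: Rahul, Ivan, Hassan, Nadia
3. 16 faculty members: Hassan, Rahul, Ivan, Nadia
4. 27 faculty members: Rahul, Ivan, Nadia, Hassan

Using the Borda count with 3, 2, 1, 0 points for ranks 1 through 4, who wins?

Rahul

Rahul: 22·2 + 23·3 + 16·2 + 27·3 = 226
Nadia: 22·3 + 23·0 + 16·0 + 27·1 = 93
Ivan: 22·0 + 23·2 + 16·1 + 27·2 = 116
Hassan: 22·1 + 23·1 + 16·3 + 27·0 = 93
Rahul has the highest Borda score (226).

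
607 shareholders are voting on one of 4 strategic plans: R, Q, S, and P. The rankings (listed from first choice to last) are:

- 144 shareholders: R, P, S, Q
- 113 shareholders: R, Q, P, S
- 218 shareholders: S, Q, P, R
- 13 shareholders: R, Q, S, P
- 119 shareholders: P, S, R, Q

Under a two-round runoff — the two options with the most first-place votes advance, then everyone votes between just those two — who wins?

S

Round 1 first-place votes: R 270, Q 0, S 218, P 119.
R and S advance.
Runoff: R is preferred to S by 270 voters; S by 337.
S wins the runoff.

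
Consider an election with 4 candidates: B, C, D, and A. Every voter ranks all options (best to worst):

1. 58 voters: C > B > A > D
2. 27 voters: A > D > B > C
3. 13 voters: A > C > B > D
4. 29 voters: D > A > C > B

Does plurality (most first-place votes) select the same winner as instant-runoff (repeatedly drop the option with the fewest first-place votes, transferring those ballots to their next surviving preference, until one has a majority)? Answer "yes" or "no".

Plurality — first-place votes: B 0, C 58, D 29, A 40. Winner: C.
Instant-runoff — R1 B 0, C 58, D 29, A 40 (B out); R2 C 58, D 29, A 40 (D out); R3 C 58, A 69 (A winner). Winner: A.
The two methods disagree.

no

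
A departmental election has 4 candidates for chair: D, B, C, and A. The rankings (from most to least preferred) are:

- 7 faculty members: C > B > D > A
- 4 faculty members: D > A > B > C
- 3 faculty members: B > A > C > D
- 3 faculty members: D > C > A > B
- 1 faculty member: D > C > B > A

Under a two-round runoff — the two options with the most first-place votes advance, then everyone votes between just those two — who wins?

Round 1 first-place votes: D 8, B 3, C 7, A 0.
D and C advance.
Runoff: D is preferred to C by 8 voters; C by 10.
C wins the runoff.

C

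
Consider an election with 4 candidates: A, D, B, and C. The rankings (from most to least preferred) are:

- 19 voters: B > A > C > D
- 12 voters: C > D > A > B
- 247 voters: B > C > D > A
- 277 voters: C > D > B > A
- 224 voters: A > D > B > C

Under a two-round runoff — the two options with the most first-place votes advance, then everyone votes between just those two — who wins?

Round 1 first-place votes: A 224, D 0, B 266, C 289.
C and B advance.
Runoff: C is preferred to B by 289 voters; B by 490.
B wins the runoff.

B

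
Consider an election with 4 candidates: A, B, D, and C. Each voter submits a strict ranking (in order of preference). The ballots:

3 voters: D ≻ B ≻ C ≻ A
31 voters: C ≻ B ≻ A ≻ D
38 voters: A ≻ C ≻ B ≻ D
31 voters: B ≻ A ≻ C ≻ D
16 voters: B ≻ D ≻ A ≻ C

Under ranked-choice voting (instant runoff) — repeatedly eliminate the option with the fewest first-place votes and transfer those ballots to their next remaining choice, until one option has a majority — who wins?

Round 1: A 38, B 47, D 3, C 31. Eliminate D.
Round 2: A 38, B 50, C 31. Eliminate C.
Round 3: A 38, B 81. B has a majority.

B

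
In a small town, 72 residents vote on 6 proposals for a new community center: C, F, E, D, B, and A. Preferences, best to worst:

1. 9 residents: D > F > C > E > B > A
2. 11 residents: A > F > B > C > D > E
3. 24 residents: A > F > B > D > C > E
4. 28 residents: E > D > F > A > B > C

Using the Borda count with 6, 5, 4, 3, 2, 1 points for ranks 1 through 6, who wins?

F

C: 9·4 + 11·3 + 24·2 + 28·1 = 145
F: 9·5 + 11·5 + 24·5 + 28·4 = 332
E: 9·3 + 11·1 + 24·1 + 28·6 = 230
D: 9·6 + 11·2 + 24·3 + 28·5 = 288
B: 9·2 + 11·4 + 24·4 + 28·2 = 214
A: 9·1 + 11·6 + 24·6 + 28·3 = 303
F has the highest Borda score (332).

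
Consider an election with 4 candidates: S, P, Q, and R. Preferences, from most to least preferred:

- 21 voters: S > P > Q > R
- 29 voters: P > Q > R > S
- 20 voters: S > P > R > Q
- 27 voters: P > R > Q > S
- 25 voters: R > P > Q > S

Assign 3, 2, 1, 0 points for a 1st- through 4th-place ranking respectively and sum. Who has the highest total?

P

S: 21·3 + 29·0 + 20·3 + 27·0 + 25·0 = 123
P: 21·2 + 29·3 + 20·2 + 27·3 + 25·2 = 300
Q: 21·1 + 29·2 + 20·0 + 27·1 + 25·1 = 131
R: 21·0 + 29·1 + 20·1 + 27·2 + 25·3 = 178
P has the highest Borda score (300).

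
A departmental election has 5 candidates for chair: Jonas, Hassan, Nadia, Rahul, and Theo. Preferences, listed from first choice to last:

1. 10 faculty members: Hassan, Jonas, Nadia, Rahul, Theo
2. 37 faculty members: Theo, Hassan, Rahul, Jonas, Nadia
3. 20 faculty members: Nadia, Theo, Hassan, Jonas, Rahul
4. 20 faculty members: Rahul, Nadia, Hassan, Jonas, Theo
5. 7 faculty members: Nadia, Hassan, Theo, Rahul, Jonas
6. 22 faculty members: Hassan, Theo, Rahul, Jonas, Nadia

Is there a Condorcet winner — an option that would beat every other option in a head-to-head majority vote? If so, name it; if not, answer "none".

Hassan

Hassan vs Jonas: 116–0 for Hassan.
Hassan vs Nadia: 69–47 for Hassan.
Hassan vs Rahul: 96–20 for Hassan.
Hassan vs Theo: 59–57 for Hassan.
Hassan beats every other option head-to-head.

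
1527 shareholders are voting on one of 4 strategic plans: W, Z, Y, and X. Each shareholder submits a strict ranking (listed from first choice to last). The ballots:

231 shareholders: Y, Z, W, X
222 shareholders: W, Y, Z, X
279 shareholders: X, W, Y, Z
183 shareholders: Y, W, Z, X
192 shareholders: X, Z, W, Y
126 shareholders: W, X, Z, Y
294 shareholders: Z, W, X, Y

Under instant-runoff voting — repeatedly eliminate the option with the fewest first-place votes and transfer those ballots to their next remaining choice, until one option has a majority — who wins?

Round 1: W 348, Z 294, Y 414, X 471. Eliminate Z.
Round 2: W 642, Y 414, X 471. Eliminate Y.
Round 3: W 1056, X 471. W has a majority.

W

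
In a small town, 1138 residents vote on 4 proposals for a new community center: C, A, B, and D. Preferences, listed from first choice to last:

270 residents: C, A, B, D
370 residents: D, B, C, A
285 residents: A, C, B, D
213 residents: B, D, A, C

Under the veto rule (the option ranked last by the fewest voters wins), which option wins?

B

Last-place votes: C 213, A 370, B 0, D 555.
B is ranked last by the fewest voters, so B wins.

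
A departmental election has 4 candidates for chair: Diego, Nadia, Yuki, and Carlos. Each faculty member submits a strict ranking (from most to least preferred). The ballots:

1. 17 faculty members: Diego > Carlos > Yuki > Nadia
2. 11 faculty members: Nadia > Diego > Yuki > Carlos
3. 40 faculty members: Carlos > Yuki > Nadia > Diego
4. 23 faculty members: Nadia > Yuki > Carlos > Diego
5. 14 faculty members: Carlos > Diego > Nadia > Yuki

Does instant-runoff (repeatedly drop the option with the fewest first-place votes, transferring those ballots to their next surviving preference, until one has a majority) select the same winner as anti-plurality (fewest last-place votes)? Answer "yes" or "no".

Instant-runoff — R1 Diego 17, Nadia 34, Yuki 0, Carlos 54 (Carlos winner). Winner: Carlos.
Anti-plurality — last-place votes: Diego 63, Nadia 17, Yuki 14, Carlos 11. Winner: Carlos.
The two methods agree.

yes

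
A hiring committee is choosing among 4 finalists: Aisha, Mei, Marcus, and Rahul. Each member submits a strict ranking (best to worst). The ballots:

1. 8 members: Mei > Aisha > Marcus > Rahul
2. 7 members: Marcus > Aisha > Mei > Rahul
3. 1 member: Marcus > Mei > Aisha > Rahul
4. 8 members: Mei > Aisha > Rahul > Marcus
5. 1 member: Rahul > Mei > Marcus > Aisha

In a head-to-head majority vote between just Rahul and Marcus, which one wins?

Voters preferring Rahul to Marcus: 9; preferring Marcus to Rahul: 16.
Marcus wins the head-to-head.

Marcus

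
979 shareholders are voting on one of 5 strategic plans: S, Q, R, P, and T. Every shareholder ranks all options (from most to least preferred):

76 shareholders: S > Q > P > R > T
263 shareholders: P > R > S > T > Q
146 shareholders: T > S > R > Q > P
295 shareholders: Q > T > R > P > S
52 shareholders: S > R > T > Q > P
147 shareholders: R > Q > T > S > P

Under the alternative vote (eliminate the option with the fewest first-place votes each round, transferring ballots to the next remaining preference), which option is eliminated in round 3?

P

Round 1: S 128, Q 295, R 147, P 263, T 146. Eliminate S.
Round 2: Q 371, R 199, P 263, T 146. Eliminate T.
Round 3: Q 371, R 345, P 263. Eliminate P.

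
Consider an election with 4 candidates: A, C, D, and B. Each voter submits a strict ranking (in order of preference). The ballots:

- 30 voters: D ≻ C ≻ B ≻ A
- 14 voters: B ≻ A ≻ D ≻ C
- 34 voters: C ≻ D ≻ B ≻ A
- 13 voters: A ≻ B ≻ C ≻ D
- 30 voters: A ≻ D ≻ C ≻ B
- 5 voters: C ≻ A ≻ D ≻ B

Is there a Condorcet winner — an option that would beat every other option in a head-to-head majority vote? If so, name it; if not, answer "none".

D

D vs A: 64–62 for D.
D vs C: 74–52 for D.
D vs B: 99–27 for D.
D beats every other option head-to-head.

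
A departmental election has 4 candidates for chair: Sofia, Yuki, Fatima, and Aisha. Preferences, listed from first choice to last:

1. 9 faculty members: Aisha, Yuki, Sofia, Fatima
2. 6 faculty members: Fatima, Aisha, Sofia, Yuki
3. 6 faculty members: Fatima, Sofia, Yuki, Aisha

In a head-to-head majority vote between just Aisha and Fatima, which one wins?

Fatima

Voters preferring Aisha to Fatima: 9; preferring Fatima to Aisha: 12.
Fatima wins the head-to-head.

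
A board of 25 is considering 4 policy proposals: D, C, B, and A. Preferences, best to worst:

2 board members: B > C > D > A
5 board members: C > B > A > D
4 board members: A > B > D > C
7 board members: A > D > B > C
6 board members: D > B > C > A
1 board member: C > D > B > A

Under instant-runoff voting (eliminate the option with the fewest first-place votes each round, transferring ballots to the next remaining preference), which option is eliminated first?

Round 1: D 6, C 6, B 2, A 11. Eliminate B.

B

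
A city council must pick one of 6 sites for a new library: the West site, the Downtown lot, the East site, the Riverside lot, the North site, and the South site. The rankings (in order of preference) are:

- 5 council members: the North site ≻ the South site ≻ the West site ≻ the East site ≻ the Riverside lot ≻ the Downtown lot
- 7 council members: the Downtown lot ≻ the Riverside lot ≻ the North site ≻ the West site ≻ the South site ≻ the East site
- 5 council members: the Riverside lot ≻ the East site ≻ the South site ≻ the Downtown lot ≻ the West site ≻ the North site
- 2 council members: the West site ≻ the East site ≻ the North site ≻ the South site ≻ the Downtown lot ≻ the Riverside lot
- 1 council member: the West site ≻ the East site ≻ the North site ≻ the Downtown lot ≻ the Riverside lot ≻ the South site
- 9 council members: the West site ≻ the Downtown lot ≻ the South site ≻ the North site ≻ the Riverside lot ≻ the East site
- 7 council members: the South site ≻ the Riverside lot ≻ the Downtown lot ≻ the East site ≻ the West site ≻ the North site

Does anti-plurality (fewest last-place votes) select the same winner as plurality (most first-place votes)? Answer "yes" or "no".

Anti-plurality — last-place votes: the West site 0, the Downtown lot 5, the East site 16, the Riverside lot 2, the North site 12, the South site 1. Winner: the West site.
Plurality — first-place votes: the West site 12, the Downtown lot 7, the East site 0, the Riverside lot 5, the North site 5, the South site 7. Winner: the West site.
The two methods agree.

yes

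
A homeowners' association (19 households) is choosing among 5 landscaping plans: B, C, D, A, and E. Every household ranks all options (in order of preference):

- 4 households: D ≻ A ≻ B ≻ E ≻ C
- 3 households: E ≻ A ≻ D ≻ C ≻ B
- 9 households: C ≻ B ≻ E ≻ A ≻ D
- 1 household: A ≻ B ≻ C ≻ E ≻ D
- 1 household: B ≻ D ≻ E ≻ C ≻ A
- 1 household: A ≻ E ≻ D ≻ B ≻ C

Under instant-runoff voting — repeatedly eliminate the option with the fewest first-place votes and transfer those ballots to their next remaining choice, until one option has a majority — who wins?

Round 1: B 1, C 9, D 4, A 2, E 3. Eliminate B.
Round 2: C 9, D 5, A 2, E 3. Eliminate A.
Round 3: C 10, D 5, E 4. C has a majority.

C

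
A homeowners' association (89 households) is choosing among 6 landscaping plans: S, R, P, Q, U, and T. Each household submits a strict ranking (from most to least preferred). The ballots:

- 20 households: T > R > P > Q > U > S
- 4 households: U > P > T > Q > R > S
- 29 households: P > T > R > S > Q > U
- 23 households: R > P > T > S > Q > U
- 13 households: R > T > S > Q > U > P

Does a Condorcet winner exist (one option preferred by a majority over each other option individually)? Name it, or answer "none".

none

Checking pairwise contests:
R beats S 89–0.
T beats R 53–36.
R beats P 56–33.
S beats Q 65–24.
S beats U 65–24.
P beats T 56–33.
Every option loses at least one head-to-head, so there is no Condorcet winner.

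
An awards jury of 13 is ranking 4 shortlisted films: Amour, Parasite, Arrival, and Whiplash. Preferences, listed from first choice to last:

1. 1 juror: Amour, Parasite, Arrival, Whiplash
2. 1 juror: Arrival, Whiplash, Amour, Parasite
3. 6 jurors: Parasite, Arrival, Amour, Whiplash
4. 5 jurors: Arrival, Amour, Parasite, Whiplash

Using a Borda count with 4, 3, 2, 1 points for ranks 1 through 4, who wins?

Arrival

Amour: 1·4 + 1·2 + 6·2 + 5·3 = 33
Parasite: 1·3 + 1·1 + 6·4 + 5·2 = 38
Arrival: 1·2 + 1·4 + 6·3 + 5·4 = 44
Whiplash: 1·1 + 1·3 + 6·1 + 5·1 = 15
Arrival has the highest Borda score (44).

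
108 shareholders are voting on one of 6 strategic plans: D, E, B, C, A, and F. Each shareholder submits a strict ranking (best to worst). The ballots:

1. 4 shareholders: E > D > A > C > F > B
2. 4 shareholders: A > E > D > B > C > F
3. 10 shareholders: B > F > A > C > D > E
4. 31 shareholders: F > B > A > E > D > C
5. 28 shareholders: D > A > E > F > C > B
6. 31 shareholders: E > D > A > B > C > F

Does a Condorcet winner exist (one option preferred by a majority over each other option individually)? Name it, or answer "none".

none

Checking pairwise contests:
E beats D 70–38.
A beats E 73–35.
D beats B 67–41.
D beats C 98–10.
D beats A 63–45.
D beats F 67–41.
Every option loses at least one head-to-head, so there is no Condorcet winner.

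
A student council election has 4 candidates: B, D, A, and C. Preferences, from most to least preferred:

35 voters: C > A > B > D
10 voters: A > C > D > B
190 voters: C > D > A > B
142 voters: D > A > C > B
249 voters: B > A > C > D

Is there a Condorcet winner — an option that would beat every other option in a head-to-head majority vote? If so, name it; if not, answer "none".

Checking pairwise contests:
D beats B 342–284.
C beats D 484–142.
D beats A 332–294.
A beats C 401–225.
Every option loses at least one head-to-head, so there is no Condorcet winner.

none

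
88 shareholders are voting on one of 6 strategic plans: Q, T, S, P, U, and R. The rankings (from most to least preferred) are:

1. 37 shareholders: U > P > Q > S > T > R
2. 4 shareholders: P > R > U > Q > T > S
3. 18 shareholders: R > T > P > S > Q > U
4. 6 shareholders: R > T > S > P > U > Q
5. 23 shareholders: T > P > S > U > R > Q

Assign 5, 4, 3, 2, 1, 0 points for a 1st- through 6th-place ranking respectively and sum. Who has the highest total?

Q: 37·3 + 4·2 + 18·1 + 6·0 + 23·0 = 137
T: 37·1 + 4·1 + 18·4 + 6·4 + 23·5 = 252
S: 37·2 + 4·0 + 18·2 + 6·3 + 23·3 = 197
P: 37·4 + 4·5 + 18·3 + 6·2 + 23·4 = 326
U: 37·5 + 4·3 + 18·0 + 6·1 + 23·2 = 249
R: 37·0 + 4·4 + 18·5 + 6·5 + 23·1 = 159
P has the highest Borda score (326).

P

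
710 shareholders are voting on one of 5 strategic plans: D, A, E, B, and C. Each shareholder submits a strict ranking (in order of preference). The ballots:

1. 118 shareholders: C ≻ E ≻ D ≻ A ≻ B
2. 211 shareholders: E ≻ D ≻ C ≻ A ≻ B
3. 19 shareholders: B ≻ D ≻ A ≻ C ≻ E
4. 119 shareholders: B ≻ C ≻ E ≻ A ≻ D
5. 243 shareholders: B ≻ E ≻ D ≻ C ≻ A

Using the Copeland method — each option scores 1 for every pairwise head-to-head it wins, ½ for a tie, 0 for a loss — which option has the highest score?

D: beats A and C; loses to E and B → score 2.
A: loses to D, E, B, and C → score 0.
E: beats D, A, and C; loses to B → score 3.
B: beats D, A, E, and C → score 4.
C: beats A; loses to D, E, and B → score 1.
B has the best pairwise record.

B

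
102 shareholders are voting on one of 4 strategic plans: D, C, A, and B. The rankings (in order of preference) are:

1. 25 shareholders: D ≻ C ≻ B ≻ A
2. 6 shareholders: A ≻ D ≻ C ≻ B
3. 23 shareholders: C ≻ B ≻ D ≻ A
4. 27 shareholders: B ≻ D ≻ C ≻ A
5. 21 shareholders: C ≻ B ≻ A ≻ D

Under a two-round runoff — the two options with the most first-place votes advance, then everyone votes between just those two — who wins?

C

Round 1 first-place votes: D 25, C 44, A 6, B 27.
C and B advance.
Runoff: C is preferred to B by 75 voters; B by 27.
C wins the runoff.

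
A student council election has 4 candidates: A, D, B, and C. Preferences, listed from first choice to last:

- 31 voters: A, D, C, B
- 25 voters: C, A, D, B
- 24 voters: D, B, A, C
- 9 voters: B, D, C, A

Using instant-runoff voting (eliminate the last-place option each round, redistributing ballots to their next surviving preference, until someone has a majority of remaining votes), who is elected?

A

Round 1: A 31, D 24, B 9, C 25. Eliminate B.
Round 2: A 31, D 33, C 25. Eliminate C.
Round 3: A 56, D 33. A has a majority.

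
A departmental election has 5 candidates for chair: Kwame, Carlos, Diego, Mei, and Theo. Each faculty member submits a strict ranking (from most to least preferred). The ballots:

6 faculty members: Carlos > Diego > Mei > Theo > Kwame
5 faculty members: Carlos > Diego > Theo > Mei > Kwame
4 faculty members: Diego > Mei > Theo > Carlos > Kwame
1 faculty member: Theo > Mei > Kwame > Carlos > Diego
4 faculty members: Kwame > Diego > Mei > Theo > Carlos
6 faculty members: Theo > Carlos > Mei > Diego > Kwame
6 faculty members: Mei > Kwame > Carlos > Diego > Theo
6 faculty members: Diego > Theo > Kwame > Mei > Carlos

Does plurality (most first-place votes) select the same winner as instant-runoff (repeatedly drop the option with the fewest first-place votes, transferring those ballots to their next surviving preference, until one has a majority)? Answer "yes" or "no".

yes

Plurality — first-place votes: Kwame 4, Carlos 11, Diego 10, Mei 6, Theo 7. Winner: Carlos.
Instant-runoff — R1 Kwame 4, Carlos 11, Diego 10, Mei 6, Theo 7 (Kwame out); R2 Carlos 11, Diego 14, Mei 6, Theo 7 (Mei out); R3 Carlos 17, Diego 14, Theo 7 (Theo out); R4 Carlos 24, Diego 14 (Carlos winner). Winner: Carlos.
The two methods agree.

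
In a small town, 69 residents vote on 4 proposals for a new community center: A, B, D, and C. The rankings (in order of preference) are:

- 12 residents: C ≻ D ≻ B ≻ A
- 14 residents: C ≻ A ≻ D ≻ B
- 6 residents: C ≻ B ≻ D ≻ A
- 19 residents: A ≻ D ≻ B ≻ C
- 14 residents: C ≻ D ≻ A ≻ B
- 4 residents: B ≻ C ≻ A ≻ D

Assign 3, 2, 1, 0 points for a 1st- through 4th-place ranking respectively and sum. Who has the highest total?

C

A: 12·0 + 14·2 + 6·0 + 19·3 + 14·1 + 4·1 = 103
B: 12·1 + 14·0 + 6·2 + 19·1 + 14·0 + 4·3 = 55
D: 12·2 + 14·1 + 6·1 + 19·2 + 14·2 + 4·0 = 110
C: 12·3 + 14·3 + 6·3 + 19·0 + 14·3 + 4·2 = 146
C has the highest Borda score (146).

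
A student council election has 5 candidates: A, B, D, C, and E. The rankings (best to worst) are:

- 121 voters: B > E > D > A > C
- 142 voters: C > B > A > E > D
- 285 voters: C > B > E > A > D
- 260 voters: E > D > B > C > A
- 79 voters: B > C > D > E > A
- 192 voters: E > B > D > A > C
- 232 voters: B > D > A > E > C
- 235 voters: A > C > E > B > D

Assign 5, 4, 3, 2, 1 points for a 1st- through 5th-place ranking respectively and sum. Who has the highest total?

A: 121·2 + 142·3 + 285·2 + 260·1 + 79·1 + 192·2 + 232·3 + 235·5 = 3832
B: 121·5 + 142·4 + 285·4 + 260·3 + 79·5 + 192·4 + 232·5 + 235·2 = 5886
D: 121·3 + 142·1 + 285·1 + 260·4 + 79·3 + 192·3 + 232·4 + 235·1 = 3806
C: 121·1 + 142·5 + 285·5 + 260·2 + 79·4 + 192·1 + 232·1 + 235·4 = 4456
E: 121·4 + 142·2 + 285·3 + 260·5 + 79·2 + 192·5 + 232·2 + 235·3 = 5210
B has the highest Borda score (5886).

B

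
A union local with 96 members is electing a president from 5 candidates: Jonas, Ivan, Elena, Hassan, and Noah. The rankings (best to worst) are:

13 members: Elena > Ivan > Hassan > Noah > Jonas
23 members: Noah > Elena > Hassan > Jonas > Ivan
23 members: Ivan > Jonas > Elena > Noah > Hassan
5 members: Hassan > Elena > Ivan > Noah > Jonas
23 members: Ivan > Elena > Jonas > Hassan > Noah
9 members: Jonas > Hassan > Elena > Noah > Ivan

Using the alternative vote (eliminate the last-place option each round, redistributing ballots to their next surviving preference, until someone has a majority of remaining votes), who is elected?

Elena

Round 1: Jonas 9, Ivan 46, Elena 13, Hassan 5, Noah 23. Eliminate Hassan.
Round 2: Jonas 9, Ivan 46, Elena 18, Noah 23. Eliminate Jonas.
Round 3: Ivan 46, Elena 27, Noah 23. Eliminate Noah.
Round 4: Ivan 46, Elena 50. Elena has a majority.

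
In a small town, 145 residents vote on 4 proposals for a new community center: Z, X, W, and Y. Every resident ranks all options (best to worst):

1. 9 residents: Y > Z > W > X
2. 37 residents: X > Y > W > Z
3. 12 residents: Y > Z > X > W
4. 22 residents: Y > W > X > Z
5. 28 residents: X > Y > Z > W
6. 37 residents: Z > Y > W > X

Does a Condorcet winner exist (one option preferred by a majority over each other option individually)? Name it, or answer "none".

Y vs Z: 108–37 for Y.
Y vs X: 80–65 for Y.
Y vs W: 145–0 for Y.
Y beats every other option head-to-head.

Y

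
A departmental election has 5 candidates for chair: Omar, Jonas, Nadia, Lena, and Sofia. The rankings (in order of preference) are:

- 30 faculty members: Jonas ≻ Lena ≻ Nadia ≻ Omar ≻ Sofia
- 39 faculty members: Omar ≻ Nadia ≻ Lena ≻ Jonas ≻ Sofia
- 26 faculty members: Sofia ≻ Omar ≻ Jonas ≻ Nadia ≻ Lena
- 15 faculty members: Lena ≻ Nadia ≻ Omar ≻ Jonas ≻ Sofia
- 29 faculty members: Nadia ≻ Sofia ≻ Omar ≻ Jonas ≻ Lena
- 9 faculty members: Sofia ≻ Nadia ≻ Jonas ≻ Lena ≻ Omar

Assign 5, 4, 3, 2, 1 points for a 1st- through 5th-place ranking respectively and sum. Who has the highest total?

Nadia

Omar: 30·2 + 39·5 + 26·4 + 15·3 + 29·3 + 9·1 = 500
Jonas: 30·5 + 39·2 + 26·3 + 15·2 + 29·2 + 9·3 = 421
Nadia: 30·3 + 39·4 + 26·2 + 15·4 + 29·5 + 9·4 = 539
Lena: 30·4 + 39·3 + 26·1 + 15·5 + 29·1 + 9·2 = 385
Sofia: 30·1 + 39·1 + 26·5 + 15·1 + 29·4 + 9·5 = 375
Nadia has the highest Borda score (539).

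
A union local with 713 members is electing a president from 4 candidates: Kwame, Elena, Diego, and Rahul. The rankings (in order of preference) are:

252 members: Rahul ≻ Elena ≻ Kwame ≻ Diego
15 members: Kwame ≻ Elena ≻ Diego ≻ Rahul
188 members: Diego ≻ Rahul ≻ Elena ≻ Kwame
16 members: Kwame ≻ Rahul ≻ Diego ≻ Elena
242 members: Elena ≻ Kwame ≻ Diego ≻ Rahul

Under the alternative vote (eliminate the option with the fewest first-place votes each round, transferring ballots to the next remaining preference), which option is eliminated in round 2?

Round 1: Kwame 31, Elena 242, Diego 188, Rahul 252. Eliminate Kwame.
Round 2: Elena 257, Diego 188, Rahul 268. Eliminate Diego.

Diego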